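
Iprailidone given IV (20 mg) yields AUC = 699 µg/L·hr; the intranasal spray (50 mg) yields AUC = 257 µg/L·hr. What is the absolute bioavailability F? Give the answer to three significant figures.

F = 0.147

F = (AUC_ev / D_ev) / (AUC_iv / D_iv)
  = (257/50) / (699/20)
  = 5.14 / 34.95 = 0.1471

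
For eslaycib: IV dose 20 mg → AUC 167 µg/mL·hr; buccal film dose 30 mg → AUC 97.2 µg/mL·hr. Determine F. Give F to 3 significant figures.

F = (AUC_ev / D_ev) / (AUC_iv / D_iv)
  = (97.2/30) / (167/20)
  = 3.24 / 8.35 = 0.3880

F = 0.388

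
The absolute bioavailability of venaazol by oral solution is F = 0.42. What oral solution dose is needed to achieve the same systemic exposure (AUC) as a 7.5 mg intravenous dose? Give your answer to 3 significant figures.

For equal systemic exposure: F × D_ev = D_iv
D_ev = D_iv / F = 7.5 / 0.42 = 17.8571 mg

D_oral = 17.9 mg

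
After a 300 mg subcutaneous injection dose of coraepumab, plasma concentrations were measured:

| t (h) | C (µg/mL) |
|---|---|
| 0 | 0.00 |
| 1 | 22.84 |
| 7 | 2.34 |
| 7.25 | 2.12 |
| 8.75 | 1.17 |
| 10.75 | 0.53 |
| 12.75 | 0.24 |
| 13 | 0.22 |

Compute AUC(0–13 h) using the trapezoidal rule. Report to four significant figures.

Trapezoidal AUC_0→13:
  [0→1]: (0.00+22.84)/2 × 1 = 11.42
  [1→7]: (22.84+2.34)/2 × 6 = 75.54
  [7→7.25]: (2.34+2.12)/2 × 0.25 = 0.5575
  [7.25→8.75]: (2.12+1.17)/2 × 1.5 = 2.4675
  [8.75→10.75]: (1.17+0.53)/2 × 2 = 1.7
  [10.75→12.75]: (0.53+0.24)/2 × 2 = 0.77
  [12.75→13]: (0.24+0.22)/2 × 0.25 = 0.0575
  Sum = 92.5125 µg/mL·h

AUC = 92.51 µg/mL·h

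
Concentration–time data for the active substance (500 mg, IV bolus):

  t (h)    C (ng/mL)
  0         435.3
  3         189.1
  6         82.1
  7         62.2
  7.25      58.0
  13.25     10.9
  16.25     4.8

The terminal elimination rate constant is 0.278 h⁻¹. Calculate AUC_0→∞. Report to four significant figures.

Trapezoidal AUC_0→16.25:
  [0→3]: (435.3+189.1)/2 × 3 = 936.6
  [3→6]: (189.1+82.1)/2 × 3 = 406.8
  [6→7]: (82.1+62.2)/2 × 1 = 72.15
  [7→7.25]: (62.2+58.0)/2 × 0.25 = 15.025
  [7.25→13.25]: (58.0+10.9)/2 × 6 = 206.7
  [13.25→16.25]: (10.9+4.8)/2 × 3 = 23.55
  Sum = 1660.825 ng/mL·h
Extrapolated tail: C_last / k_e = 4.8 / 0.278 = 17.266
AUC_0→∞ = 1660.825 + 17.266 = 1678.091 ng/mL·h

AUC = 1678 ng/mL·h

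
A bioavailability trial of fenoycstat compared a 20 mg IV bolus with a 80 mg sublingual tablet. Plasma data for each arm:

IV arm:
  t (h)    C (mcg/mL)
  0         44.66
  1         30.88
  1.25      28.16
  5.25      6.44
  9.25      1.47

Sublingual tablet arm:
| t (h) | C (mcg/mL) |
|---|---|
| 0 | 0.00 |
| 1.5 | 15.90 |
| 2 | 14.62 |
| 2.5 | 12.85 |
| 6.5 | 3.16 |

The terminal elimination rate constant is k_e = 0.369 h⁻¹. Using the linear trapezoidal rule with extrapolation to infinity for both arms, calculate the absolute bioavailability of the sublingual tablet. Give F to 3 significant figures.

F = 0.125

Trapezoidal AUC_0→9.25 (IV):
  [0→1]: (44.66+30.88)/2 × 1 = 37.77
  [1→1.25]: (30.88+28.16)/2 × 0.25 = 7.38
  [1.25→5.25]: (28.16+6.44)/2 × 4 = 69.2
  [5.25→9.25]: (6.44+1.47)/2 × 4 = 15.82
  Sum = 130.17 mcg/mL·h
IV tail: 1.47/0.369 = 3.984; AUC_iv,0→∞ = 130.17 + 3.984 = 134.154 mcg/mL·h
Trapezoidal AUC_0→6.5 (sublingual tablet):
  [0→1.5]: (0.00+15.90)/2 × 1.5 = 11.925
  [1.5→2]: (15.90+14.62)/2 × 0.5 = 7.63
  [2→2.5]: (14.62+12.85)/2 × 0.5 = 6.8675
  [2.5→6.5]: (12.85+3.16)/2 × 4 = 32.02
  Sum = 58.4425 mcg/mL·h
sublingual tablet tail: 3.16/0.369 = 8.564; AUC_ev,0→∞ = 58.4425 + 8.564 = 67.0065 mcg/mL·h
F = (AUC_ev/D_ev)/(AUC_iv/D_iv) = (67.0065/80)/(134.154/20) = 0.83758125/6.7077 = 0.1249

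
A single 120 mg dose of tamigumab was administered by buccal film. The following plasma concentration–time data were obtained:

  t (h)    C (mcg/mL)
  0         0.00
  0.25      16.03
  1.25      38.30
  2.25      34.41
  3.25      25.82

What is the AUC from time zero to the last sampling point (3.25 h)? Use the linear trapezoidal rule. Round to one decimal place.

Trapezoidal AUC_0→3.25:
  [0→0.25]: (0.00+16.03)/2 × 0.25 = 2.00375
  [0.25→1.25]: (16.03+38.30)/2 × 1 = 27.165
  [1.25→2.25]: (38.30+34.41)/2 × 1 = 36.355
  [2.25→3.25]: (34.41+25.82)/2 × 1 = 30.115
  Sum = 95.63875 mcg/mL·h

AUC = 95.6 mcg/mL·h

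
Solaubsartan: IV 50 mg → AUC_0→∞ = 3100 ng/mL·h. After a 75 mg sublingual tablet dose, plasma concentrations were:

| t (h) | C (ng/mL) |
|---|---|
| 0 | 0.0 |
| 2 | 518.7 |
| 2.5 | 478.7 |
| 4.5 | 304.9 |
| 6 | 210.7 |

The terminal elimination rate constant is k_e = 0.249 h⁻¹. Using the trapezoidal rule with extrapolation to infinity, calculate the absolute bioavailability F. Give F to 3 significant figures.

Trapezoidal AUC_0→6 (sublingual tablet):
  [0→2]: (0.0+518.7)/2 × 2 = 518.7
  [2→2.5]: (518.7+478.7)/2 × 0.5 = 249.35
  [2.5→4.5]: (478.7+304.9)/2 × 2 = 783.6
  [4.5→6]: (304.9+210.7)/2 × 1.5 = 386.7
  Sum = 1938.35 ng/mL·h
Tail: C_last/k_e = 210.7/0.249 = 846.185
AUC_0→∞ (sublingual tablet) = 1938.35 + 846.185 = 2784.535 ng/mL·h
F = (AUC_ev/D_ev)/(AUC_iv/D_iv) = (2784.535/75)/(3100/50) = 37.1271/62 = 0.5988

F = 0.599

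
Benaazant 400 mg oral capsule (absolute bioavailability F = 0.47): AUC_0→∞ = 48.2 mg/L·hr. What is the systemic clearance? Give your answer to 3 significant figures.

CL = F × Dose / AUC_0→∞
   = 0.47 × 400 / 48.2 = 3.90041 L/hr

CL = 3.90 L/hr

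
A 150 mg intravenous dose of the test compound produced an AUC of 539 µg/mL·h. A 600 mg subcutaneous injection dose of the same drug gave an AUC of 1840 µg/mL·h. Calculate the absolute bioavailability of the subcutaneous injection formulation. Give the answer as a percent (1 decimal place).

F = (AUC_ev / D_ev) / (AUC_iv / D_iv)
  = (1840/600) / (539/150)
  = 3.06667 / 3.59333 = 0.8534
  = 85.34%

F = 85.3%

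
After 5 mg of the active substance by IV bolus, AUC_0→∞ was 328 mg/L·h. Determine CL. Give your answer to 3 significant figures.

CL = 0.0152 L/h

CL = Dose_iv / AUC_0→∞
   = 5 / 328 = 0.0152439 L/h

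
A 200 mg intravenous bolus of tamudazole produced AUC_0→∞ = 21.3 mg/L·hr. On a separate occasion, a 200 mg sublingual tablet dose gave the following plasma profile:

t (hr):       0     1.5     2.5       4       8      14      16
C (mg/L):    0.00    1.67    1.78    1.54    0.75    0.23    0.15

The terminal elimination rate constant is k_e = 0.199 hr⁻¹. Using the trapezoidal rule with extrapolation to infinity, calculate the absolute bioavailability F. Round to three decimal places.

Trapezoidal AUC_0→16 (sublingual tablet):
  [0→1.5]: (0.00+1.67)/2 × 1.5 = 1.2525
  [1.5→2.5]: (1.67+1.78)/2 × 1 = 1.725
  [2.5→4]: (1.78+1.54)/2 × 1.5 = 2.49
  [4→8]: (1.54+0.75)/2 × 4 = 4.58
  [8→14]: (0.75+0.23)/2 × 6 = 2.94
  [14→16]: (0.23+0.15)/2 × 2 = 0.38
  Sum = 13.3675 mg/L·hr
Tail: C_last/k_e = 0.15/0.199 = 0.754
AUC_0→∞ (sublingual tablet) = 13.3675 + 0.754 = 14.1215 mg/L·hr
F = (AUC_ev/D_ev)/(AUC_iv/D_iv) = (14.1215/200)/(21.3/200) = 0.0706075/0.1065 = 0.6630

F = 0.663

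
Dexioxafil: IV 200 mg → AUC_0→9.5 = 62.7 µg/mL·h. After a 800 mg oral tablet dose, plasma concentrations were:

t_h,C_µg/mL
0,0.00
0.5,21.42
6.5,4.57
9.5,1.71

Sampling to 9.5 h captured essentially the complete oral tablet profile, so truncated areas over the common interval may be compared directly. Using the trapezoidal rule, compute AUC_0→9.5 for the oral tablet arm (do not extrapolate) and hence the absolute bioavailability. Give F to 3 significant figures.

Trapezoidal AUC_0→9.5 (oral tablet):
  [0→0.5]: (0.00+21.42)/2 × 0.5 = 5.355
  [0.5→6.5]: (21.42+4.57)/2 × 6 = 77.97
  [6.5→9.5]: (4.57+1.71)/2 × 3 = 9.42
  Sum = 92.745 µg/mL·h
F = (AUC_ev/D_ev)/(AUC_iv/D_iv) = (92.745/800)/(62.7/200) = 0.11593125/0.3135 = 0.3698

F = 0.370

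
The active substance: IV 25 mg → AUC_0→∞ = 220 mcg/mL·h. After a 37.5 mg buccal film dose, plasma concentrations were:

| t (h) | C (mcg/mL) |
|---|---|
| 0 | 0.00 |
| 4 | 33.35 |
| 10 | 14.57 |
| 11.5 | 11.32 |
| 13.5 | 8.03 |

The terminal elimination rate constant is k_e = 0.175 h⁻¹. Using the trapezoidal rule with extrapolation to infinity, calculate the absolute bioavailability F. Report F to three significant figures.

F = 0.894

Trapezoidal AUC_0→13.5 (buccal film):
  [0→4]: (0.00+33.35)/2 × 4 = 66.7
  [4→10]: (33.35+14.57)/2 × 6 = 143.76
  [10→11.5]: (14.57+11.32)/2 × 1.5 = 19.4175
  [11.5→13.5]: (11.32+8.03)/2 × 2 = 19.35
  Sum = 249.2275 mcg/mL·h
Tail: C_last/k_e = 8.03/0.175 = 45.886
AUC_0→∞ (buccal film) = 249.2275 + 45.886 = 295.1135 mcg/mL·h
F = (AUC_ev/D_ev)/(AUC_iv/D_iv) = (295.1135/37.5)/(220/25) = 7.86969/8.8 = 0.8943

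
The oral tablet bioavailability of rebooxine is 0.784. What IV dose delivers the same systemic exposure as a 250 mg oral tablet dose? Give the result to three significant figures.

Systemic exposure from an extravascular dose = F × D_ev, so the equivalent IV dose is F × D_ev.
D_iv = F × D_ev = 0.784 × 250 = 196 mg

D_iv = 196 mg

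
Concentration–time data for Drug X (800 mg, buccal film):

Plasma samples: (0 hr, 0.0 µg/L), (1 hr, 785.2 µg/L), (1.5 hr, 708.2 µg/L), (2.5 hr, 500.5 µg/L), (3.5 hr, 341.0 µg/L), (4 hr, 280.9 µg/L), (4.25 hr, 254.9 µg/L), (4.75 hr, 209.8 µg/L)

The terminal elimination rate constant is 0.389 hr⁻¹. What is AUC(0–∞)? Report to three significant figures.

Trapezoidal AUC_0→4.75:
  [0→1]: (0.0+785.2)/2 × 1 = 392.6
  [1→1.5]: (785.2+708.2)/2 × 0.5 = 373.35
  [1.5→2.5]: (708.2+500.5)/2 × 1 = 604.35
  [2.5→3.5]: (500.5+341.0)/2 × 1 = 420.75
  [3.5→4]: (341.0+280.9)/2 × 0.5 = 155.475
  [4→4.25]: (280.9+254.9)/2 × 0.25 = 66.975
  [4.25→4.75]: (254.9+209.8)/2 × 0.5 = 116.175
  Sum = 2129.675 µg/L·hr
Extrapolated tail: C_last / k_e = 209.8 / 0.389 = 539.332
AUC_0→∞ = 2129.675 + 539.332 = 2669.007 µg/L·hr

AUC = 2670 µg/L·hr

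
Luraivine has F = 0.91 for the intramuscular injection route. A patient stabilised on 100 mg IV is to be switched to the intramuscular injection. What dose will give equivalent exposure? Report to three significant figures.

For equal systemic exposure: F × D_ev = D_iv
D_ev = D_iv / F = 100 / 0.91 = 109.89 mg

D_intramuscular = 110 mg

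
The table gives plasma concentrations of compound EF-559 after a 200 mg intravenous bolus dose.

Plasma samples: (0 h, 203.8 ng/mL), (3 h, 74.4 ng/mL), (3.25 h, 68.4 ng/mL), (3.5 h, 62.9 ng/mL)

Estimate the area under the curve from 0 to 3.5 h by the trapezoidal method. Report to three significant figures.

Trapezoidal AUC_0→3.5:
  [0→3]: (203.8+74.4)/2 × 3 = 417.3
  [3→3.25]: (74.4+68.4)/2 × 0.25 = 17.85
  [3.25→3.5]: (68.4+62.9)/2 × 0.25 = 16.4125
  Sum = 451.5625 ng/mL·h

AUC = 452 ng/mL·h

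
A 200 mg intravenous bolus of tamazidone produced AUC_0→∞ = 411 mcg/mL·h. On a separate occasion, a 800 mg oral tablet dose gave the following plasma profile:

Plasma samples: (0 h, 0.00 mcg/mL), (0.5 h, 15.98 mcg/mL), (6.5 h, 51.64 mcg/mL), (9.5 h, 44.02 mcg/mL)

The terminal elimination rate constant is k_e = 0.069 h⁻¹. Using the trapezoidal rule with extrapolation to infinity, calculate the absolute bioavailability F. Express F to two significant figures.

F = 0.60

Trapezoidal AUC_0→9.5 (oral tablet):
  [0→0.5]: (0.00+15.98)/2 × 0.5 = 3.995
  [0.5→6.5]: (15.98+51.64)/2 × 6 = 202.86
  [6.5→9.5]: (51.64+44.02)/2 × 3 = 143.49
  Sum = 350.345 mcg/mL·h
Tail: C_last/k_e = 44.02/0.069 = 637.971
AUC_0→∞ (oral tablet) = 350.345 + 637.971 = 988.316 mcg/mL·h
F = (AUC_ev/D_ev)/(AUC_iv/D_iv) = (988.316/800)/(411/200) = 1.235395/2.055 = 0.6012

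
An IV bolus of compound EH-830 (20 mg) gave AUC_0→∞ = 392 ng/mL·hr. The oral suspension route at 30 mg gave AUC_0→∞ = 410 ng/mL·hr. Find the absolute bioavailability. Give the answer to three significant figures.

F = 0.697

F = (AUC_ev / D_ev) / (AUC_iv / D_iv)
  = (410/30) / (392/20)
  = 13.6667 / 19.6 = 0.6973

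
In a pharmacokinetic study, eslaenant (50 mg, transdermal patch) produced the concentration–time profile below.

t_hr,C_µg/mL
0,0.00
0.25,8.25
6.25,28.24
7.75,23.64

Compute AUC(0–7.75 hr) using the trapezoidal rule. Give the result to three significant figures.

Trapezoidal AUC_0→7.75:
  [0→0.25]: (0.00+8.25)/2 × 0.25 = 1.03125
  [0.25→6.25]: (8.25+28.24)/2 × 6 = 109.47
  [6.25→7.75]: (28.24+23.64)/2 × 1.5 = 38.91
  Sum = 149.41125 µg/mL·hr

AUC = 149 µg/mL·hr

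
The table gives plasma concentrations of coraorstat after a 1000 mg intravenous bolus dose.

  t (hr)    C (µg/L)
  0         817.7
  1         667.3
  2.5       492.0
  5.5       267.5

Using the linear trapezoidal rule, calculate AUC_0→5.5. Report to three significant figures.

AUC = 2750 µg/L·hr

Trapezoidal AUC_0→5.5:
  [0→1]: (817.7+667.3)/2 × 1 = 742.5
  [1→2.5]: (667.3+492.0)/2 × 1.5 = 869.475
  [2.5→5.5]: (492.0+267.5)/2 × 3 = 1139.25
  Sum = 2751.225 µg/L·hr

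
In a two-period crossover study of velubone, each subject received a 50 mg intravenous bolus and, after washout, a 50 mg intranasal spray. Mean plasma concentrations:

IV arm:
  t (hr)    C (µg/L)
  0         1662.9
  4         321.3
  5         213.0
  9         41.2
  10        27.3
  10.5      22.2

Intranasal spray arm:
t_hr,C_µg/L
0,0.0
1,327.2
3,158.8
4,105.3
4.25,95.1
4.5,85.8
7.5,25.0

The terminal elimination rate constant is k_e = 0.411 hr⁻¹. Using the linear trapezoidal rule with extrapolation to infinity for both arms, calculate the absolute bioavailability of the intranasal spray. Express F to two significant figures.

F = 0.22

Trapezoidal AUC_0→10.5 (IV):
  [0→4]: (1662.9+321.3)/2 × 4 = 3968.4
  [4→5]: (321.3+213.0)/2 × 1 = 267.15
  [5→9]: (213.0+41.2)/2 × 4 = 508.4
  [9→10]: (41.2+27.3)/2 × 1 = 34.25
  [10→10.5]: (27.3+22.2)/2 × 0.5 = 12.375
  Sum = 4790.575 µg/L·hr
IV tail: 22.2/0.411 = 54.015; AUC_iv,0→∞ = 4790.575 + 54.015 = 4844.59 µg/L·hr
Trapezoidal AUC_0→7.5 (intranasal spray):
  [0→1]: (0.0+327.2)/2 × 1 = 163.6
  [1→3]: (327.2+158.8)/2 × 2 = 486.0
  [3→4]: (158.8+105.3)/2 × 1 = 132.05
  [4→4.25]: (105.3+95.1)/2 × 0.25 = 25.05
  [4.25→4.5]: (95.1+85.8)/2 × 0.25 = 22.6125
  [4.5→7.5]: (85.8+25.0)/2 × 3 = 166.2
  Sum = 995.5125 µg/L·hr
intranasal spray tail: 25.0/0.411 = 60.827; AUC_ev,0→∞ = 995.5125 + 60.827 = 1056.3395 µg/L·hr
F = (AUC_ev/D_ev)/(AUC_iv/D_iv) = (1056.3395/50)/(4844.59/50) = 21.12679/96.8918 = 0.2180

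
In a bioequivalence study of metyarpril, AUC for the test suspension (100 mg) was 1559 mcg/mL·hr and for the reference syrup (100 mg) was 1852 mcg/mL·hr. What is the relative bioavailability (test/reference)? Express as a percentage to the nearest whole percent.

F_rel = (AUC_test/D_test) / (AUC_ref/D_ref)
      = (1559/100) / (1852/100)
      = 15.59 / 18.52 = 0.8418 = 84.18%

F_rel = 84%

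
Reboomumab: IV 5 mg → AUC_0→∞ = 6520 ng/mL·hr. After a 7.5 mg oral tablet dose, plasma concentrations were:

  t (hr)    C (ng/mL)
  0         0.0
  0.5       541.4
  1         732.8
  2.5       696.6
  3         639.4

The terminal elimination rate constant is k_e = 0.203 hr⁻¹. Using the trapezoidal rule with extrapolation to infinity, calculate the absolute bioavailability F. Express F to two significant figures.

Trapezoidal AUC_0→3 (oral tablet):
  [0→0.5]: (0.0+541.4)/2 × 0.5 = 135.35
  [0.5→1]: (541.4+732.8)/2 × 0.5 = 318.55
  [1→2.5]: (732.8+696.6)/2 × 1.5 = 1072.05
  [2.5→3]: (696.6+639.4)/2 × 0.5 = 334.0
  Sum = 1859.95 ng/mL·hr
Tail: C_last/k_e = 639.4/0.203 = 3149.754
AUC_0→∞ (oral tablet) = 1859.95 + 3149.754 = 5009.704 ng/mL·hr
F = (AUC_ev/D_ev)/(AUC_iv/D_iv) = (5009.704/7.5)/(6520/5) = 667.961/1304 = 0.5122

F = 0.51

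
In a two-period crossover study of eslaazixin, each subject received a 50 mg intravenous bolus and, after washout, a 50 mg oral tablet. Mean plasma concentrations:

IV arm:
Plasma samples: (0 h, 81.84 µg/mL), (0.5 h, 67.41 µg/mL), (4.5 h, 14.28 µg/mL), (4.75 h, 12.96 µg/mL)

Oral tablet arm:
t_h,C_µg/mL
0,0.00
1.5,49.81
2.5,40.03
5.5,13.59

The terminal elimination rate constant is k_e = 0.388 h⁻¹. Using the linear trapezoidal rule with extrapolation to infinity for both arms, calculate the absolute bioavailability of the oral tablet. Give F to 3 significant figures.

Trapezoidal AUC_0→4.75 (IV):
  [0→0.5]: (81.84+67.41)/2 × 0.5 = 37.3125
  [0.5→4.5]: (67.41+14.28)/2 × 4 = 163.38
  [4.5→4.75]: (14.28+12.96)/2 × 0.25 = 3.405
  Sum = 204.0975 µg/mL·h
IV tail: 12.96/0.388 = 33.402; AUC_iv,0→∞ = 204.0975 + 33.402 = 237.4995 µg/mL·h
Trapezoidal AUC_0→5.5 (oral tablet):
  [0→1.5]: (0.00+49.81)/2 × 1.5 = 37.3575
  [1.5→2.5]: (49.81+40.03)/2 × 1 = 44.92
  [2.5→5.5]: (40.03+13.59)/2 × 3 = 80.43
  Sum = 162.7075 µg/mL·h
oral tablet tail: 13.59/0.388 = 35.026; AUC_ev,0→∞ = 162.7075 + 35.026 = 197.7335 µg/mL·h
F = (AUC_ev/D_ev)/(AUC_iv/D_iv) = (197.7335/50)/(237.4995/50) = 3.95467/4.74999 = 0.8326

F = 0.833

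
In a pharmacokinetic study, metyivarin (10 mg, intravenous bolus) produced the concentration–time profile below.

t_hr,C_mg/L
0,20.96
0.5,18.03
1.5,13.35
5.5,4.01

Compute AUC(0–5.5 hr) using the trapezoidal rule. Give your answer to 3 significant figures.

Trapezoidal AUC_0→5.5:
  [0→0.5]: (20.96+18.03)/2 × 0.5 = 9.7475
  [0.5→1.5]: (18.03+13.35)/2 × 1 = 15.69
  [1.5→5.5]: (13.35+4.01)/2 × 4 = 34.72
  Sum = 60.1575 mg/L·hr

AUC = 60.2 mg/L·hr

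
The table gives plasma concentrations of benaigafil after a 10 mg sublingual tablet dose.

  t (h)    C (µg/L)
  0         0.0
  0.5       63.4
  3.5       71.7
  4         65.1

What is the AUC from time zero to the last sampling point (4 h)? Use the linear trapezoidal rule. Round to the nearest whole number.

Trapezoidal AUC_0→4:
  [0→0.5]: (0.0+63.4)/2 × 0.5 = 15.85
  [0.5→3.5]: (63.4+71.7)/2 × 3 = 202.65
  [3.5→4]: (71.7+65.1)/2 × 0.5 = 34.2
  Sum = 252.7 µg/L·h

AUC = 253 µg/L·h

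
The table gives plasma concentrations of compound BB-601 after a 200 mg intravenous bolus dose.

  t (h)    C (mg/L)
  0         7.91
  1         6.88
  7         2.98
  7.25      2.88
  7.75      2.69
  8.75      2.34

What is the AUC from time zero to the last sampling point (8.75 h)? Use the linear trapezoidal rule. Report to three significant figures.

AUC = 41.6 mg/L·h

Trapezoidal AUC_0→8.75:
  [0→1]: (7.91+6.88)/2 × 1 = 7.395
  [1→7]: (6.88+2.98)/2 × 6 = 29.58
  [7→7.25]: (2.98+2.88)/2 × 0.25 = 0.7325
  [7.25→7.75]: (2.88+2.69)/2 × 0.5 = 1.3925
  [7.75→8.75]: (2.69+2.34)/2 × 1 = 2.515
  Sum = 41.615 mg/L·h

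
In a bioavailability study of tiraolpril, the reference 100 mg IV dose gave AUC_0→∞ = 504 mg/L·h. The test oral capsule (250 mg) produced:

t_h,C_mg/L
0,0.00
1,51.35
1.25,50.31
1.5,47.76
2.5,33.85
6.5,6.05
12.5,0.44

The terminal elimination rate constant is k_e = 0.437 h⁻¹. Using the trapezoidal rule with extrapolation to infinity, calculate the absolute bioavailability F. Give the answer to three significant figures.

Trapezoidal AUC_0→12.5 (oral capsule):
  [0→1]: (0.00+51.35)/2 × 1 = 25.675
  [1→1.25]: (51.35+50.31)/2 × 0.25 = 12.7075
  [1.25→1.5]: (50.31+47.76)/2 × 0.25 = 12.25875
  [1.5→2.5]: (47.76+33.85)/2 × 1 = 40.805
  [2.5→6.5]: (33.85+6.05)/2 × 4 = 79.8
  [6.5→12.5]: (6.05+0.44)/2 × 6 = 19.47
  Sum = 190.71625 mg/L·h
Tail: C_last/k_e = 0.44/0.437 = 1.007
AUC_0→∞ (oral capsule) = 190.71625 + 1.007 = 191.72325 mg/L·h
F = (AUC_ev/D_ev)/(AUC_iv/D_iv) = (191.72325/250)/(504/100) = 0.766893/5.04 = 0.1522

F = 0.152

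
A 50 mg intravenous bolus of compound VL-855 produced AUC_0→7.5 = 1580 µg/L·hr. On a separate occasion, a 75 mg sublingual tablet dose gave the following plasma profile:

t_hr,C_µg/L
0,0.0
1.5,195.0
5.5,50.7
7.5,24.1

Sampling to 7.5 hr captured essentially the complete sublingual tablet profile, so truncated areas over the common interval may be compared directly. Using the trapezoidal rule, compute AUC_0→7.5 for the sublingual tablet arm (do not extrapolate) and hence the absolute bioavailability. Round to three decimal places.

F = 0.301

Trapezoidal AUC_0→7.5 (sublingual tablet):
  [0→1.5]: (0.0+195.0)/2 × 1.5 = 146.25
  [1.5→5.5]: (195.0+50.7)/2 × 4 = 491.4
  [5.5→7.5]: (50.7+24.1)/2 × 2 = 74.8
  Sum = 712.45 µg/L·hr
F = (AUC_ev/D_ev)/(AUC_iv/D_iv) = (712.45/75)/(1580/50) = 9.49933/31.6 = 0.3006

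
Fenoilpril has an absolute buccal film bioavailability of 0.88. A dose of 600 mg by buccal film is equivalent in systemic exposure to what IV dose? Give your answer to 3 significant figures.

Systemic exposure from an extravascular dose = F × D_ev, so the equivalent IV dose is F × D_ev.
D_iv = F × D_ev = 0.88 × 600 = 528 mg

D_iv = 528 mg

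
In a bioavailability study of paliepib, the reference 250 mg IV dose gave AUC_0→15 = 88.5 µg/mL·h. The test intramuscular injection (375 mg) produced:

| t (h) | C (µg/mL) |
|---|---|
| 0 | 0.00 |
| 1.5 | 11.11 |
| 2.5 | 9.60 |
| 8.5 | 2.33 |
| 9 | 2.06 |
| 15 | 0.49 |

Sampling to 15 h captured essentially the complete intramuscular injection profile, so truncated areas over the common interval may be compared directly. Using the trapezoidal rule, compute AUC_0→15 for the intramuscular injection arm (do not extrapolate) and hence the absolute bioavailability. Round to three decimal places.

Trapezoidal AUC_0→15 (intramuscular injection):
  [0→1.5]: (0.00+11.11)/2 × 1.5 = 8.3325
  [1.5→2.5]: (11.11+9.60)/2 × 1 = 10.355
  [2.5→8.5]: (9.60+2.33)/2 × 6 = 35.79
  [8.5→9]: (2.33+2.06)/2 × 0.5 = 1.0975
  [9→15]: (2.06+0.49)/2 × 6 = 7.65
  Sum = 63.225 µg/mL·h
F = (AUC_ev/D_ev)/(AUC_iv/D_iv) = (63.225/375)/(88.5/250) = 0.1686/0.354 = 0.4763

F = 0.476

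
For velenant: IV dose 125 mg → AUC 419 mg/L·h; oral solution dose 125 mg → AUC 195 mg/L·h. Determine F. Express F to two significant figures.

F = (AUC_ev / D_ev) / (AUC_iv / D_iv)
  = (195/125) / (419/125)
  = 1.56 / 3.352 = 0.4654

F = 0.47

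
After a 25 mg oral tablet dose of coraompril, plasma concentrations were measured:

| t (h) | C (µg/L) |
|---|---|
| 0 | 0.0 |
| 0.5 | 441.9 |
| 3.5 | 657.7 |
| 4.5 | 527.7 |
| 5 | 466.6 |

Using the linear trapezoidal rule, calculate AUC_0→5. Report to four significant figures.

Trapezoidal AUC_0→5:
  [0→0.5]: (0.0+441.9)/2 × 0.5 = 110.475
  [0.5→3.5]: (441.9+657.7)/2 × 3 = 1649.4
  [3.5→4.5]: (657.7+527.7)/2 × 1 = 592.7
  [4.5→5]: (527.7+466.6)/2 × 0.5 = 248.575
  Sum = 2601.15 µg/L·h

AUC = 2601 µg/L·h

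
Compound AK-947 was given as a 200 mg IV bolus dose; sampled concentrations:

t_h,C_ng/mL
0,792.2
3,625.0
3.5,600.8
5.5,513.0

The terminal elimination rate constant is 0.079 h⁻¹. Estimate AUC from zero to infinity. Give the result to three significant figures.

AUC = 10000 ng/mL·h

Trapezoidal AUC_0→5.5:
  [0→3]: (792.2+625.0)/2 × 3 = 2125.8
  [3→3.5]: (625.0+600.8)/2 × 0.5 = 306.45
  [3.5→5.5]: (600.8+513.0)/2 × 2 = 1113.8
  Sum = 3546.05 ng/mL·h
Extrapolated tail: C_last / k_e = 513.0 / 0.079 = 6493.671
AUC_0→∞ = 3546.05 + 6493.671 = 10039.721 ng/mL·h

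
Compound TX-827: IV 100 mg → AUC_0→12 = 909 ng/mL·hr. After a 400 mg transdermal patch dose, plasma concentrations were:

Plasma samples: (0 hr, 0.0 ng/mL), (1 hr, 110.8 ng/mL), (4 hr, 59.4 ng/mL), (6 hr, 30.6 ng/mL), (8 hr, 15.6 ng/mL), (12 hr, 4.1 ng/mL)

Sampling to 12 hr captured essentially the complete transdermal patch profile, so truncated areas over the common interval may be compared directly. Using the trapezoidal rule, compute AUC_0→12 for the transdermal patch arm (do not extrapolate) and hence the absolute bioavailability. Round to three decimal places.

F = 0.134

Trapezoidal AUC_0→12 (transdermal patch):
  [0→1]: (0.0+110.8)/2 × 1 = 55.4
  [1→4]: (110.8+59.4)/2 × 3 = 255.3
  [4→6]: (59.4+30.6)/2 × 2 = 90.0
  [6→8]: (30.6+15.6)/2 × 2 = 46.2
  [8→12]: (15.6+4.1)/2 × 4 = 39.4
  Sum = 486.3 ng/mL·hr
F = (AUC_ev/D_ev)/(AUC_iv/D_iv) = (486.3/400)/(909/100) = 1.21575/9.09 = 0.1337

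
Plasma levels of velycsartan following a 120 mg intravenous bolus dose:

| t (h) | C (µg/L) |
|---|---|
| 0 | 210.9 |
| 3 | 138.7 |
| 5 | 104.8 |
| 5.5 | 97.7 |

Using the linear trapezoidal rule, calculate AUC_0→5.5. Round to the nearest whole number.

Trapezoidal AUC_0→5.5:
  [0→3]: (210.9+138.7)/2 × 3 = 524.4
  [3→5]: (138.7+104.8)/2 × 2 = 243.5
  [5→5.5]: (104.8+97.7)/2 × 0.5 = 50.625
  Sum = 818.525 µg/L·h

AUC = 819 µg/L·h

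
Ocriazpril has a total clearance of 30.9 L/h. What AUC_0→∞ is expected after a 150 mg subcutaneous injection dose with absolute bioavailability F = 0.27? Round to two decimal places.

AUC = 1.31 mg/L·h

AUC_0→∞ = F × Dose / CL
        = 0.27 × 150 / 30.9 = 1.31068 mg/L·h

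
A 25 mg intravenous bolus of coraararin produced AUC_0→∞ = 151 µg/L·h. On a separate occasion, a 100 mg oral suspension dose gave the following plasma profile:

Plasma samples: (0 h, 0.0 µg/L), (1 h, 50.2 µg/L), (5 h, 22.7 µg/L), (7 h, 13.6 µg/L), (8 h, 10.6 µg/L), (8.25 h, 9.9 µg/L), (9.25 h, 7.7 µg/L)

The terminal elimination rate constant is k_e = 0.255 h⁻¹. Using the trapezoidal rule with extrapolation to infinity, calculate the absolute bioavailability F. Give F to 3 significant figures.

Trapezoidal AUC_0→9.25 (oral suspension):
  [0→1]: (0.0+50.2)/2 × 1 = 25.1
  [1→5]: (50.2+22.7)/2 × 4 = 145.8
  [5→7]: (22.7+13.6)/2 × 2 = 36.3
  [7→8]: (13.6+10.6)/2 × 1 = 12.1
  [8→8.25]: (10.6+9.9)/2 × 0.25 = 2.5625
  [8.25→9.25]: (9.9+7.7)/2 × 1 = 8.8
  Sum = 230.6625 µg/L·h
Tail: C_last/k_e = 7.7/0.255 = 30.196
AUC_0→∞ (oral suspension) = 230.6625 + 30.196 = 260.8585 µg/L·h
F = (AUC_ev/D_ev)/(AUC_iv/D_iv) = (260.8585/100)/(151/25) = 2.608585/6.04 = 0.4319

F = 0.432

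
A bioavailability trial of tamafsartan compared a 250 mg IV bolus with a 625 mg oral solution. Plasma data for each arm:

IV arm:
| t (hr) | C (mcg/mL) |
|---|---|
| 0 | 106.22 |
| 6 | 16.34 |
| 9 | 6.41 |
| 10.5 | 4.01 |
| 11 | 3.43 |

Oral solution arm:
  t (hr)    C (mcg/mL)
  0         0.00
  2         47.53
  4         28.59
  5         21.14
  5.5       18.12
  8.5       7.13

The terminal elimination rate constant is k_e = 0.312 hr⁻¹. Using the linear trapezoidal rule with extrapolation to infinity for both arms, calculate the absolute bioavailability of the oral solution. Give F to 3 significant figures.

Trapezoidal AUC_0→11 (IV):
  [0→6]: (106.22+16.34)/2 × 6 = 367.68
  [6→9]: (16.34+6.41)/2 × 3 = 34.125
  [9→10.5]: (6.41+4.01)/2 × 1.5 = 7.815
  [10.5→11]: (4.01+3.43)/2 × 0.5 = 1.86
  Sum = 411.48 mcg/mL·hr
IV tail: 3.43/0.312 = 10.994; AUC_iv,0→∞ = 411.48 + 10.994 = 422.474 mcg/mL·hr
Trapezoidal AUC_0→8.5 (oral solution):
  [0→2]: (0.00+47.53)/2 × 2 = 47.53
  [2→4]: (47.53+28.59)/2 × 2 = 76.12
  [4→5]: (28.59+21.14)/2 × 1 = 24.865
  [5→5.5]: (21.14+18.12)/2 × 0.5 = 9.815
  [5.5→8.5]: (18.12+7.13)/2 × 3 = 37.875
  Sum = 196.205 mcg/mL·hr
oral solution tail: 7.13/0.312 = 22.853; AUC_ev,0→∞ = 196.205 + 22.853 = 219.058 mcg/mL·hr
F = (AUC_ev/D_ev)/(AUC_iv/D_iv) = (219.058/625)/(422.474/250) = 0.3504928/1.689896 = 0.2074

F = 0.207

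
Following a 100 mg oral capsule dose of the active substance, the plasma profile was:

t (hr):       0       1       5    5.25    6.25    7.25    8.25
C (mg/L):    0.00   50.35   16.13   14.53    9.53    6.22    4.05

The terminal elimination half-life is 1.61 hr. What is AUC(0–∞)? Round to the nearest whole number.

Trapezoidal AUC_0→8.25:
  [0→1]: (0.00+50.35)/2 × 1 = 25.175
  [1→5]: (50.35+16.13)/2 × 4 = 132.96
  [5→5.25]: (16.13+14.53)/2 × 0.25 = 3.8325
  [5.25→6.25]: (14.53+9.53)/2 × 1 = 12.03
  [6.25→7.25]: (9.53+6.22)/2 × 1 = 7.875
  [7.25→8.25]: (6.22+4.05)/2 × 1 = 5.135
  Sum = 187.0075 mg/L·hr
k_e = ln2 / t½ = 0.693147 / 1.61 = 0.4305 hr^-1
Extrapolated tail: C_last / k_e = 4.05 / 0.4305 = 9.408
AUC_0→∞ = 187.0075 + 9.408 = 196.4155 mg/L·hr

AUC = 196 mg/L·hr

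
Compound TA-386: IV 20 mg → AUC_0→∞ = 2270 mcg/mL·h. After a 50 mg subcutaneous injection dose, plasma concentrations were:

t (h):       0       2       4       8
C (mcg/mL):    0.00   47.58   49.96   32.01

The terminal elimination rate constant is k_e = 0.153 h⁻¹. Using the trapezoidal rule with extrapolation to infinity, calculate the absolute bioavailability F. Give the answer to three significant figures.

Trapezoidal AUC_0→8 (subcutaneous injection):
  [0→2]: (0.00+47.58)/2 × 2 = 47.58
  [2→4]: (47.58+49.96)/2 × 2 = 97.54
  [4→8]: (49.96+32.01)/2 × 4 = 163.94
  Sum = 309.06 mcg/mL·h
Tail: C_last/k_e = 32.01/0.153 = 209.216
AUC_0→∞ (subcutaneous injection) = 309.06 + 209.216 = 518.276 mcg/mL·h
F = (AUC_ev/D_ev)/(AUC_iv/D_iv) = (518.276/50)/(2270/20) = 10.36552/113.5 = 0.0913

F = 0.0913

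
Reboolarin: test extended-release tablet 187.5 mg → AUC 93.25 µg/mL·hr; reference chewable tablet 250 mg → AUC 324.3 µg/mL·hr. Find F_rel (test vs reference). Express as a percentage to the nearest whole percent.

F_rel = (AUC_test/D_test) / (AUC_ref/D_ref)
      = (93.25/187.5) / (324.3/250)
      = 0.497333 / 1.2972 = 0.3834 = 38.34%

F_rel = 38%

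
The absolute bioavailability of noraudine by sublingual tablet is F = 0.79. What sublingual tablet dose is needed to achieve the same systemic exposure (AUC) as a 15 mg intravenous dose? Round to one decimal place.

D_sublingual = 19.0 mg

For equal systemic exposure: F × D_ev = D_iv
D_ev = D_iv / F = 15 / 0.79 = 18.9873 mg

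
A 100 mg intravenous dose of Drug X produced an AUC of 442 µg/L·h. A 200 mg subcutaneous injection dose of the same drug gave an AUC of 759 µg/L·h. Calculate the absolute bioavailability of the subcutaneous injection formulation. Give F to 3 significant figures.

F = 0.859

F = (AUC_ev / D_ev) / (AUC_iv / D_iv)
  = (759/200) / (442/100)
  = 3.795 / 4.42 = 0.8586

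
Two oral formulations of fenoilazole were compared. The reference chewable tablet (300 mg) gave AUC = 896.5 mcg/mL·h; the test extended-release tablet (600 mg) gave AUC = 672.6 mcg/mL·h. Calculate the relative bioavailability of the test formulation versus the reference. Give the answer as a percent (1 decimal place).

F_rel = (AUC_test/D_test) / (AUC_ref/D_ref)
      = (672.6/600) / (896.5/300)
      = 1.121 / 2.98833 = 0.3751 = 37.51%

F_rel = 37.5%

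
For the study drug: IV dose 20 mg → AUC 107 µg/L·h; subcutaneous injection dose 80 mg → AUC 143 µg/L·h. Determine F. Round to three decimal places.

F = (AUC_ev / D_ev) / (AUC_iv / D_iv)
  = (143/80) / (107/20)
  = 1.7875 / 5.35 = 0.3341

F = 0.334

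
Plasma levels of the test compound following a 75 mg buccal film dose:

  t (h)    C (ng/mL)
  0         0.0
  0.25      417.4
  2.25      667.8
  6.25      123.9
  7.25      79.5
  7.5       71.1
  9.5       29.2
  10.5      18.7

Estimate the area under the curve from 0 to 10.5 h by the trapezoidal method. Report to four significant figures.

AUC = 2966 ng/mL·h

Trapezoidal AUC_0→10.5:
  [0→0.25]: (0.0+417.4)/2 × 0.25 = 52.175
  [0.25→2.25]: (417.4+667.8)/2 × 2 = 1085.2
  [2.25→6.25]: (667.8+123.9)/2 × 4 = 1583.4
  [6.25→7.25]: (123.9+79.5)/2 × 1 = 101.7
  [7.25→7.5]: (79.5+71.1)/2 × 0.25 = 18.825
  [7.5→9.5]: (71.1+29.2)/2 × 2 = 100.3
  [9.5→10.5]: (29.2+18.7)/2 × 1 = 23.95
  Sum = 2965.55 ng/mL·h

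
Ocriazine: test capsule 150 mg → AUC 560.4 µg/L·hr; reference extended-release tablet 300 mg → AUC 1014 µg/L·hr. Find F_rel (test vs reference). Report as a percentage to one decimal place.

F_rel = (AUC_test/D_test) / (AUC_ref/D_ref)
      = (560.4/150) / (1014/300)
      = 3.736 / 3.38 = 1.1053 = 110.53%

F_rel = 110.5%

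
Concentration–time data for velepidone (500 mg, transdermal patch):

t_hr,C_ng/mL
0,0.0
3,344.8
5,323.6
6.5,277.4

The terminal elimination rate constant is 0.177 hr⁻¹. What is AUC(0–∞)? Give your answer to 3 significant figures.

Trapezoidal AUC_0→6.5:
  [0→3]: (0.0+344.8)/2 × 3 = 517.2
  [3→5]: (344.8+323.6)/2 × 2 = 668.4
  [5→6.5]: (323.6+277.4)/2 × 1.5 = 450.75
  Sum = 1636.35 ng/mL·hr
Extrapolated tail: C_last / k_e = 277.4 / 0.177 = 1567.232
AUC_0→∞ = 1636.35 + 1567.232 = 3203.582 ng/mL·hr

AUC = 3200 ng/mL·hr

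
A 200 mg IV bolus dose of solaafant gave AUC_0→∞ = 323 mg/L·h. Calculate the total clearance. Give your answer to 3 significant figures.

CL = 0.619 L/h

CL = Dose_iv / AUC_0→∞
   = 200 / 323 = 0.619195 L/h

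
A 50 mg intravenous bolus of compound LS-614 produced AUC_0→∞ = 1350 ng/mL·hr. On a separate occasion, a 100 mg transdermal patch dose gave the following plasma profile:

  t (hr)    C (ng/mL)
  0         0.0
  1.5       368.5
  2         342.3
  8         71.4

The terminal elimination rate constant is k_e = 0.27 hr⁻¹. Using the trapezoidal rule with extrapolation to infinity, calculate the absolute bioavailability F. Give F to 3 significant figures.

F = 0.726

Trapezoidal AUC_0→8 (transdermal patch):
  [0→1.5]: (0.0+368.5)/2 × 1.5 = 276.375
  [1.5→2]: (368.5+342.3)/2 × 0.5 = 177.7
  [2→8]: (342.3+71.4)/2 × 6 = 1241.1
  Sum = 1695.175 ng/mL·hr
Tail: C_last/k_e = 71.4/0.27 = 264.444
AUC_0→∞ (transdermal patch) = 1695.175 + 264.444 = 1959.619 ng/mL·hr
F = (AUC_ev/D_ev)/(AUC_iv/D_iv) = (1959.619/100)/(1350/50) = 19.59619/27 = 0.7258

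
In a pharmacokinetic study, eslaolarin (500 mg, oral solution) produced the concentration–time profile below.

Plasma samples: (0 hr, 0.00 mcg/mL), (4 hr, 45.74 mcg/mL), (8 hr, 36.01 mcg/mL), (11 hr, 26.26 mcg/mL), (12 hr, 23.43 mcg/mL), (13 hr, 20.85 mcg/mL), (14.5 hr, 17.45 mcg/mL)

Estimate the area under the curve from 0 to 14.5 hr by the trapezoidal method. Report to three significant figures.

Trapezoidal AUC_0→14.5:
  [0→4]: (0.00+45.74)/2 × 4 = 91.48
  [4→8]: (45.74+36.01)/2 × 4 = 163.5
  [8→11]: (36.01+26.26)/2 × 3 = 93.405
  [11→12]: (26.26+23.43)/2 × 1 = 24.845
  [12→13]: (23.43+20.85)/2 × 1 = 22.14
  [13→14.5]: (20.85+17.45)/2 × 1.5 = 28.725
  Sum = 424.095 mcg/mL·hr

AUC = 424 mcg/mL·hr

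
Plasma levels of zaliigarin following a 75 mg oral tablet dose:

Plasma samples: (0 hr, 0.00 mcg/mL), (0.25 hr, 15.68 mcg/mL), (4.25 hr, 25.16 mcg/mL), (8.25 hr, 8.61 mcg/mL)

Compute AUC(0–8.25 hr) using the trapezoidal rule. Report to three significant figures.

Trapezoidal AUC_0→8.25:
  [0→0.25]: (0.00+15.68)/2 × 0.25 = 1.96
  [0.25→4.25]: (15.68+25.16)/2 × 4 = 81.68
  [4.25→8.25]: (25.16+8.61)/2 × 4 = 67.54
  Sum = 151.18 mcg/mL·hr

AUC = 151 mcg/mL·hr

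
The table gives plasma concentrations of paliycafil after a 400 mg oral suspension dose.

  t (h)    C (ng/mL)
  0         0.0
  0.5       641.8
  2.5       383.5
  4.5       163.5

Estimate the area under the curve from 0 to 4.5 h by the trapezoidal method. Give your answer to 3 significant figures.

Trapezoidal AUC_0→4.5:
  [0→0.5]: (0.0+641.8)/2 × 0.5 = 160.45
  [0.5→2.5]: (641.8+383.5)/2 × 2 = 1025.3
  [2.5→4.5]: (383.5+163.5)/2 × 2 = 547.0
  Sum = 1732.75 ng/mL·h

AUC = 1730 ng/mL·h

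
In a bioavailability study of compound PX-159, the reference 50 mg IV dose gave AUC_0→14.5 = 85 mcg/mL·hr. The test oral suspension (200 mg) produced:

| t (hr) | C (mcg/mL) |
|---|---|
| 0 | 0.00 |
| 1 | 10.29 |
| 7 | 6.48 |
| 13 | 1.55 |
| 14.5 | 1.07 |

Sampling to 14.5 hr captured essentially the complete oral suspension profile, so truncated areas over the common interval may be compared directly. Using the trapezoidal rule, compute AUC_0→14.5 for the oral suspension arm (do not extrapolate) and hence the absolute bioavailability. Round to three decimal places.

F = 0.240

Trapezoidal AUC_0→14.5 (oral suspension):
  [0→1]: (0.00+10.29)/2 × 1 = 5.145
  [1→7]: (10.29+6.48)/2 × 6 = 50.31
  [7→13]: (6.48+1.55)/2 × 6 = 24.09
  [13→14.5]: (1.55+1.07)/2 × 1.5 = 1.965
  Sum = 81.51 mcg/mL·hr
F = (AUC_ev/D_ev)/(AUC_iv/D_iv) = (81.51/200)/(85/50) = 0.40755/1.7 = 0.2397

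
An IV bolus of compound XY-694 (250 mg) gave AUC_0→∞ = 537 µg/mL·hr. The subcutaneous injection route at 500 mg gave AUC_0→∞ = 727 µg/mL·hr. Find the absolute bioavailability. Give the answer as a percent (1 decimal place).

F = 67.7%

F = (AUC_ev / D_ev) / (AUC_iv / D_iv)
  = (727/500) / (537/250)
  = 1.454 / 2.148 = 0.6769
  = 67.69%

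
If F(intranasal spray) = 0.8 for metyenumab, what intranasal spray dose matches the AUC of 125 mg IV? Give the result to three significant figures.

D_intranasal = 156 mg

For equal systemic exposure: F × D_ev = D_iv
D_ev = D_iv / F = 125 / 0.8 = 156.25 mg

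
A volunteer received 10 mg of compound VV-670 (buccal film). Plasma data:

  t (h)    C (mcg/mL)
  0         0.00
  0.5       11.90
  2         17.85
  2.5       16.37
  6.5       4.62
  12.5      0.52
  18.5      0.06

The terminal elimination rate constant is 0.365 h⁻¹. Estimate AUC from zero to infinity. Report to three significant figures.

AUC = 93.1 mcg/mL·h

Trapezoidal AUC_0→18.5:
  [0→0.5]: (0.00+11.90)/2 × 0.5 = 2.975
  [0.5→2]: (11.90+17.85)/2 × 1.5 = 22.3125
  [2→2.5]: (17.85+16.37)/2 × 0.5 = 8.555
  [2.5→6.5]: (16.37+4.62)/2 × 4 = 41.98
  [6.5→12.5]: (4.62+0.52)/2 × 6 = 15.42
  [12.5→18.5]: (0.52+0.06)/2 × 6 = 1.74
  Sum = 92.9825 mcg/mL·h
Extrapolated tail: C_last / k_e = 0.06 / 0.365 = 0.164
AUC_0→∞ = 92.9825 + 0.164 = 93.1465 mcg/mL·h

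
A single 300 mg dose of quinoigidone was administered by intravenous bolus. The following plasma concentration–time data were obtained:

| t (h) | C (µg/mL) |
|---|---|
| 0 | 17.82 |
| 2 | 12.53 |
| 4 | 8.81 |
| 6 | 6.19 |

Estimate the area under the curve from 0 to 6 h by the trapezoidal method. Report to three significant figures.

AUC = 66.7 µg/mL·h

Trapezoidal AUC_0→6:
  [0→2]: (17.82+12.53)/2 × 2 = 30.35
  [2→4]: (12.53+8.81)/2 × 2 = 21.34
  [4→6]: (8.81+6.19)/2 × 2 = 15.0
  Sum = 66.69 µg/mL·h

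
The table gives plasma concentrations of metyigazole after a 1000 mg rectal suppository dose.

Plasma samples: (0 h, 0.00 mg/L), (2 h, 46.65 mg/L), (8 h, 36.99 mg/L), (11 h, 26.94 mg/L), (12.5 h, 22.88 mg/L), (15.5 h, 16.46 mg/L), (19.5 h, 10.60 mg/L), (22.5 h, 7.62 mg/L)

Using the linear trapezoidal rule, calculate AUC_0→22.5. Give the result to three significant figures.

Trapezoidal AUC_0→22.5:
  [0→2]: (0.00+46.65)/2 × 2 = 46.65
  [2→8]: (46.65+36.99)/2 × 6 = 250.92
  [8→11]: (36.99+26.94)/2 × 3 = 95.895
  [11→12.5]: (26.94+22.88)/2 × 1.5 = 37.365
  [12.5→15.5]: (22.88+16.46)/2 × 3 = 59.01
  [15.5→19.5]: (16.46+10.60)/2 × 4 = 54.12
  [19.5→22.5]: (10.60+7.62)/2 × 3 = 27.33
  Sum = 571.29 mg/L·h

AUC = 571 mg/L·h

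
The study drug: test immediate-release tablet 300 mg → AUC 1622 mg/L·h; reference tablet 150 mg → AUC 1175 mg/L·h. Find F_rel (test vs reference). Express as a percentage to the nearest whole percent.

F_rel = 69%

F_rel = (AUC_test/D_test) / (AUC_ref/D_ref)
      = (1622/300) / (1175/150)
      = 5.40667 / 7.83333 = 0.6902 = 69.02%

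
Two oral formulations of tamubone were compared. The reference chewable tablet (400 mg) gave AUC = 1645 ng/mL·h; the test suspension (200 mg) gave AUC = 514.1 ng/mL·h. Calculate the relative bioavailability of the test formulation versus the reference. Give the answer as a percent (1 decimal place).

F_rel = 62.5%

F_rel = (AUC_test/D_test) / (AUC_ref/D_ref)
      = (514.1/200) / (1645/400)
      = 2.5705 / 4.1125 = 0.6250 = 62.50%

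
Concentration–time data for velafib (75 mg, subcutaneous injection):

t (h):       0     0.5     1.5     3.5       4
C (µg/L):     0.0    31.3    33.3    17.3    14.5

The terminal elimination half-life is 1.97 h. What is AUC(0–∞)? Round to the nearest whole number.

AUC = 140 µg/L·h

Trapezoidal AUC_0→4:
  [0→0.5]: (0.0+31.3)/2 × 0.5 = 7.825
  [0.5→1.5]: (31.3+33.3)/2 × 1 = 32.3
  [1.5→3.5]: (33.3+17.3)/2 × 2 = 50.6
  [3.5→4]: (17.3+14.5)/2 × 0.5 = 7.95
  Sum = 98.675 µg/L·h
k_e = ln2 / t½ = 0.693147 / 1.97 = 0.3519 h^-1
Extrapolated tail: C_last / k_e = 14.5 / 0.3519 = 41.205
AUC_0→∞ = 98.675 + 41.205 = 139.88 µg/L·h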